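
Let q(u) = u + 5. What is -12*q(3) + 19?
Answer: -77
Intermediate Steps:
q(u) = 5 + u
-12*q(3) + 19 = -12*(5 + 3) + 19 = -12*8 + 19 = -96 + 19 = -77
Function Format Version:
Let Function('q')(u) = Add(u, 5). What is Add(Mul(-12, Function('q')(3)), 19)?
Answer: -77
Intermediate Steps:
Function('q')(u) = Add(5, u)
Add(Mul(-12, Function('q')(3)), 19) = Add(Mul(-12, Add(5, 3)), 19) = Add(Mul(-12, 8), 19) = Add(-96, 19) = -77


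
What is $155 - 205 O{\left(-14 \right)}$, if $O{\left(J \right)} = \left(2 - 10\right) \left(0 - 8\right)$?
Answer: $-12965$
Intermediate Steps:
$O{\left(J \right)} = 64$ ($O{\left(J \right)} = \left(-8\right) \left(-8\right) = 64$)
$155 - 205 O{\left(-14 \right)} = 155 - 13120 = -12965$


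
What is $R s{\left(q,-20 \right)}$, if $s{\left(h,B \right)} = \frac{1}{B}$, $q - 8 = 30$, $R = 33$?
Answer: $- \frac{33}{20} \approx -1.65$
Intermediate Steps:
$q = 38$ ($q = 8 + 30 = 38$)
$R s{\left(q,-20 \right)} = \frac{33}{-20} = 33 \left(- \frac{1}{20}\right) = - \frac{33}{20}$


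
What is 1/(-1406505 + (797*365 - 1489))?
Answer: -1/1117089 ≈ -8.9518e-7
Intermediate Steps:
1/(-1406505 + (797*365 - 1489)) = 1/(-1406505 + (290905 - 1489)) = 1/(-1406505 + 289416) = 1/(-1117089) = -1/1117089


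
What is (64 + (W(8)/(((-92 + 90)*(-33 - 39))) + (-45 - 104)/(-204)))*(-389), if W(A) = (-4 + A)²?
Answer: -15436687/612 ≈ -25223.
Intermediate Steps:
(64 + (W(8)/(((-92 + 90)*(-33 - 39))) + (-45 - 104)/(-204)))*(-389) = (64 + ((-4 + 8)²/(((-92 + 90)*(-33 - 39))) + (-45 - 104)/(-204)))*(-389) = (64 + (4²/((-2*(-72))) - 149*(-1/204)))*(-389) = (64 + (16/144 + 149/204))*(-389) = (64 + (16*(1/144) + 149/204))*(-389) = (64 + (⅑ + 149/204))*(-389) = (64 + 515/612)*(-389) = (39683/612)*(-389) = -15436687/612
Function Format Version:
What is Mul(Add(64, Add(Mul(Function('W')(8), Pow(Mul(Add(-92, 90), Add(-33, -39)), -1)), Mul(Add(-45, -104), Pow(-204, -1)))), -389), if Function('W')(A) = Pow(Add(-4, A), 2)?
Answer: Rational(-15436687, 612) ≈ -25223.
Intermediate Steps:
Mul(Add(64, Add(Mul(Function('W')(8), Pow(Mul(Add(-92, 90), Add(-33, -39)), -1)), Mul(Add(-45, -104), Pow(-204, -1)))), -389) = Mul(Add(64, Add(Mul(Pow(Add(-4, 8), 2), Pow(Mul(Add(-92, 90), Add(-33, -39)), -1)), Mul(Add(-45, -104), Pow(-204, -1)))), -389) = Mul(Add(64, Add(Mul(Pow(4, 2), Pow(Mul(-2, -72), -1)), Mul(-149, Rational(-1, 204)))), -389) = Mul(Add(64, Add(Mul(16, Pow(144, -1)), Rational(149, 204))), -389) = Mul(Add(64, Add(Mul(16, Rational(1, 144)), Rational(149, 204))), -389) = Mul(Add(64, Add(Rational(1, 9), Rational(149, 204))), -389) = Mul(Add(64, Rational(515, 612)), -389) = Mul(Rational(39683, 612), -389) = Rational(-15436687, 612)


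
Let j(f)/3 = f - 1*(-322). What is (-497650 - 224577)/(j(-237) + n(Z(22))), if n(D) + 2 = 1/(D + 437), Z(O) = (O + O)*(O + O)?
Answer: -1713844671/600370 ≈ -2854.6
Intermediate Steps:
j(f) = 966 + 3*f (j(f) = 3*(f - 1*(-322)) = 3*(f + 322) = 3*(322 + f) = 966 + 3*f)
Z(O) = 4*O² (Z(O) = (2*O)*(2*O) = 4*O²)
n(D) = -2 + 1/(437 + D) (n(D) = -2 + 1/(D + 437) = -2 + 1/(437 + D))
(-497650 - 224577)/(j(-237) + n(Z(22))) = (-497650 - 224577)/((966 + 3*(-237)) + (-873 - 8*22²)/(437 + 4*22²)) = -722227/((966 - 711) + (-873 - 8*484)/(437 + 4*484)) = -722227/(255 + (-873 - 2*1936)/(437 + 1936)) = -722227/(255 + (-873 - 3872)/2373) = -722227/(255 + (1/2373)*(-4745)) = -722227/(255 - 4745/2373) = -722227/600370/2373 = -722227*2373/600370 = -1713844671/600370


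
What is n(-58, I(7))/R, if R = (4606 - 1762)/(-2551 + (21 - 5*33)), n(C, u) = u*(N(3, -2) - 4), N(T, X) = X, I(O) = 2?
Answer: 2695/237 ≈ 11.371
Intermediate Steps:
n(C, u) = -6*u (n(C, u) = u*(-2 - 4) = u*(-6) = -6*u)
R = -2844/2695 (R = 2844/(-2551 + (21 - 165)) = 2844/(-2551 - 144) = 2844/(-2695) = 2844*(-1/2695) = -2844/2695 ≈ -1.0553)
n(-58, I(7))/R = (-6*2)/(-2844/2695) = -12*(-2695/2844) = 2695/237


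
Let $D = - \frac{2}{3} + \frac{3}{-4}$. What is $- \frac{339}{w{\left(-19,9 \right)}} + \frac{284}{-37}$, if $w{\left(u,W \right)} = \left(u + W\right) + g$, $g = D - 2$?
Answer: $\frac{104792}{5957} \approx 17.591$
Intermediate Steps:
$D = - \frac{17}{12}$ ($D = \left(-2\right) \frac{1}{3} + 3 \left(- \frac{1}{4}\right) = - \frac{2}{3} - \frac{3}{4} = - \frac{17}{12} \approx -1.4167$)
$g = - \frac{41}{12}$ ($g = - \frac{17}{12} - 2 = - \frac{41}{12} \approx -3.4167$)
$w{\left(u,W \right)} = - \frac{41}{12} + W + u$ ($w{\left(u,W \right)} = \left(u + W\right) - \frac{41}{12} = \left(W + u\right) - \frac{41}{12} = - \frac{41}{12} + W + u$)
$- \frac{339}{w{\left(-19,9 \right)}} + \frac{284}{-37} = - \frac{339}{- \frac{41}{12} + 9 - 19} + \frac{284}{-37} = - \frac{339}{- \frac{161}{12}} + 284 \left(- \frac{1}{37}\right) = \left(-339\right) \left(- \frac{12}{161}\right) - \frac{284}{37} = \frac{4068}{161} - \frac{284}{37} = \frac{104792}{5957}$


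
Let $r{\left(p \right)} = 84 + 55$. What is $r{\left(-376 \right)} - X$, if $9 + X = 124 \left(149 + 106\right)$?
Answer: $-31472$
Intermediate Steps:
$r{\left(p \right)} = 139$
$X = 31611$ ($X = -9 + 124 \left(149 + 106\right) = -9 + 124 \cdot 255 = -9 + 31620 = 31611$)
$r{\left(-376 \right)} - X = 139 - 31611 = -31472$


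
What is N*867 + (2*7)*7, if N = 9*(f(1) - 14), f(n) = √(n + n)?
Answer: -109144 + 7803*√2 ≈ -98109.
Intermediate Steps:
f(n) = √2*√n (f(n) = √(2*n) = √2*√n)
N = -126 + 9*√2 (N = 9*(√2*√1 - 14) = 9*(√2*1 - 14) = 9*(√2 - 14) = 9*(-14 + √2) = -126 + 9*√2 ≈ -113.27)
N*867 + (2*7)*7 = (-126 + 9*√2)*867 + (2*7)*7 = (-109242 + 7803*√2) + 14*7 = (-109242 + 7803*√2) + 98 = -109144 + 7803*√2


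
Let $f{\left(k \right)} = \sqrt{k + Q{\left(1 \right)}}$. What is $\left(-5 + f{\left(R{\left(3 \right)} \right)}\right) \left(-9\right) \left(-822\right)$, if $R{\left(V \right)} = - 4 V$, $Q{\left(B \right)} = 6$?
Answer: $-36990 + 7398 i \sqrt{6} \approx -36990.0 + 18121.0 i$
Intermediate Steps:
$f{\left(k \right)} = \sqrt{6 + k}$ ($f{\left(k \right)} = \sqrt{k + 6} = \sqrt{6 + k}$)
$\left(-5 + f{\left(R{\left(3 \right)} \right)}\right) \left(-9\right) \left(-822\right) = \left(-5 + \sqrt{6 - 12}\right) \left(-9\right) \left(-822\right) = \left(-5 + \sqrt{-6}\right) \left(-9\right) \left(-822\right) = \left(-5 + i \sqrt{6}\right) \left(-9\right) \left(-822\right) = \left(45 - 9 i \sqrt{6}\right) \left(-822\right) = -36990 + 7398 i \sqrt{6}$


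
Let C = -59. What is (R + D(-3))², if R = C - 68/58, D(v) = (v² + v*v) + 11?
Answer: 817216/841 ≈ 971.72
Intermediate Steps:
D(v) = 11 + 2*v² (D(v) = (v² + v²) + 11 = 2*v² + 11 = 11 + 2*v²)
R = -1745/29 (R = -59 - 68/58 = -59 - 1*34/29 = -59 - 34/29 = -1745/29 ≈ -60.172)
(R + D(-3))² = (-1745/29 + (11 + 2*(-3)²))² = (-1745/29 + (11 + 2*9))² = (-1745/29 + (11 + 18))² = (-1745/29 + 29)² = (-904/29)² = 817216/841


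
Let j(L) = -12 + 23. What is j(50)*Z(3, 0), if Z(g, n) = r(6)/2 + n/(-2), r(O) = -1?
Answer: -11/2 ≈ -5.5000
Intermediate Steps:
j(L) = 11
Z(g, n) = -1/2 - n/2 (Z(g, n) = -1/2 + n/(-2) = -1*1/2 + n*(-1/2) = -1/2 - n/2)
j(50)*Z(3, 0) = 11*(-1/2 - 1/2*0) = 11*(-1/2 + 0) = 11*(-1/2) = -11/2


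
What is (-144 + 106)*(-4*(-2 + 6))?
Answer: 608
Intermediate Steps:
(-144 + 106)*(-4*(-2 + 6)) = -(-152)*4 = -38*(-16) = 608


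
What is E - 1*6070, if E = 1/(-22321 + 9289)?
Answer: -79104241/13032 ≈ -6070.0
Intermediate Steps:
E = -1/13032 (E = 1/(-13032) = -1/13032 ≈ -7.6734e-5)
E - 1*6070 = -1/13032 - 1*6070 = -1/13032 - 6070 = -79104241/13032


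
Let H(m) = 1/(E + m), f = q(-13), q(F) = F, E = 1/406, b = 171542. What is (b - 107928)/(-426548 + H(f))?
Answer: -167845539/1125447101 ≈ -0.14914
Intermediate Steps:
E = 1/406 ≈ 0.0024631
f = -13
H(m) = 1/(1/406 + m)
(b - 107928)/(-426548 + H(f)) = (171542 - 107928)/(-426548 + 406/(1 + 406*(-13))) = 63614/(-426548 + 406/(1 - 5278)) = 63614/(-426548 + 406/(-5277)) = 63614/(-426548 + 406*(-1/5277)) = 63614/(-426548 - 406/5277) = 63614/(-2250894202/5277) = 63614*(-5277/2250894202) = -167845539/1125447101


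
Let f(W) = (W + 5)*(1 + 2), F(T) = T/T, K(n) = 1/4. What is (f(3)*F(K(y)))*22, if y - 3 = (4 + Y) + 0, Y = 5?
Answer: 528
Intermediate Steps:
y = 12 (y = 3 + ((4 + 5) + 0) = 3 + (9 + 0) = 3 + 9 = 12)
K(n) = 1/4
F(T) = 1
f(W) = 15 + 3*W (f(W) = (5 + W)*3 = 15 + 3*W)
(f(3)*F(K(y)))*22 = ((15 + 3*3)*1)*22 = ((15 + 9)*1)*22 = (24*1)*22 = 24*22 = 528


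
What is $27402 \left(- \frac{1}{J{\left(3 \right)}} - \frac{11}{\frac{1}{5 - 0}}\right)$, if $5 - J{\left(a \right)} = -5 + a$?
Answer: $- \frac{10577172}{7} \approx -1.511 \cdot 10^{6}$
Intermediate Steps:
$J{\left(a \right)} = 10 - a$ ($J{\left(a \right)} = 5 - \left(-5 + a\right) = 10 - a$)
$27402 \left(- \frac{1}{J{\left(3 \right)}} - \frac{11}{\frac{1}{5 - 0}}\right) = 27402 \left(- \frac{1}{10 - 3} - \frac{11}{\frac{1}{5 - 0}}\right) = 27402 \left(- \frac{1}{10 - 3} - \frac{11}{\frac{1}{5 + \left(-1 + 1\right)}}\right) = 27402 \left(- \frac{1}{7} - \frac{11}{\frac{1}{5 + 0}}\right) = 27402 \left(\left(-1\right) \frac{1}{7} - \frac{11}{\frac{1}{5}}\right) = 27402 \left(- \frac{1}{7} - 11 \frac{1}{\frac{1}{5}}\right) = 27402 \left(- \frac{1}{7} - 55\right) = 27402 \left(- \frac{386}{7}\right) = - \frac{10577172}{7}$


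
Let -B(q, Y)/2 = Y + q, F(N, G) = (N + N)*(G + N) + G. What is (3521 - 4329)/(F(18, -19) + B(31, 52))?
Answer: 808/221 ≈ 3.6561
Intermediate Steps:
F(N, G) = G + 2*N*(G + N) (F(N, G) = (2*N)*(G + N) + G = 2*N*(G + N) + G = G + 2*N*(G + N))
B(q, Y) = -2*Y - 2*q (B(q, Y) = -2*(Y + q) = -2*Y - 2*q)
(3521 - 4329)/(F(18, -19) + B(31, 52)) = (3521 - 4329)/((-19 + 2*18**2 + 2*(-19)*18) + (-2*52 - 2*31)) = -808/((-19 + 2*324 - 684) + (-104 - 62)) = -808/((-19 + 648 - 684) - 166) = -808/(-55 - 166) = -808/(-221) = -808*(-1/221) = 808/221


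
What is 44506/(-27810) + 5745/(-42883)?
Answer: -1034159624/596288115 ≈ -1.7343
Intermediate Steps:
44506/(-27810) + 5745/(-42883) = 44506*(-1/27810) + 5745*(-1/42883) = -22253/13905 - 5745/42883 = -1034159624/596288115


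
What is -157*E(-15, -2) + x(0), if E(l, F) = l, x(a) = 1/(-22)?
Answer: 51809/22 ≈ 2355.0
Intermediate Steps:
x(a) = -1/22
-157*E(-15, -2) + x(0) = -157*(-15) - 1/22 = 2355 - 1/22 = 51809/22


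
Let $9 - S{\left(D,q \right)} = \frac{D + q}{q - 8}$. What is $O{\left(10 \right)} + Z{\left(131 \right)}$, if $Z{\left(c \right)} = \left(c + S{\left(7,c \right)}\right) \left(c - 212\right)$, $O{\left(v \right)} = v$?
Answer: $- \frac{460804}{41} \approx -11239.0$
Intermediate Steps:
$S{\left(D,q \right)} = 9 - \frac{D + q}{-8 + q}$ ($S{\left(D,q \right)} = 9 - \frac{D + q}{q - 8} = 9 - \frac{D + q}{-8 + q}$)
$Z{\left(c \right)} = \left(-212 + c\right) \left(c + \frac{-79 + 8 c}{-8 + c}\right)$ ($Z{\left(c \right)} = \left(c + \frac{-72 - 7 + 8 c}{-8 + c}\right) \left(c - 212\right) = \left(c + \frac{-72 - 7 + 8 c}{-8 + c}\right) \left(-212 + c\right) = \left(c + \frac{-79 + 8 c}{-8 + c}\right) \left(-212 + c\right) = \left(-212 + c\right) \left(c + \frac{-79 + 8 c}{-8 + c}\right)$)
$O{\left(10 \right)} + Z{\left(131 \right)} = 10 + \frac{16748 + 131^{3} - 212 \cdot 131^{2} - 10349}{-8 + 131} = 10 + \frac{16748 + 2248091 - 3638132 - 10349}{123} = 10 + \frac{1}{123} \left(-1383642\right) = 10 - \frac{461214}{41} = - \frac{460804}{41}$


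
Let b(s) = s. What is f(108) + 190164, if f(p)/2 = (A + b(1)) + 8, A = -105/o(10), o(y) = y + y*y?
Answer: 2091981/11 ≈ 1.9018e+5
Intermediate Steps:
o(y) = y + y**2
A = -21/22 (A = -105*1/(10*(1 + 10)) = -105/(10*11) = -105/110 = -105*1/110 = -21/22 ≈ -0.95455)
f(p) = 177/11 (f(p) = 2*((-21/22 + 1) + 8) = 2*(1/22 + 8) = 2*(177/22) = 177/11)
f(108) + 190164 = 177/11 + 190164 = 2091981/11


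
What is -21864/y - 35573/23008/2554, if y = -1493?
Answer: 1284728702759/87732310976 ≈ 14.644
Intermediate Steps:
-21864/y - 35573/23008/2554 = -21864/(-1493) - 35573/23008/2554 = -21864*(-1/1493) - 35573*1/23008*(1/2554) = 21864/1493 - 35573/23008*1/2554 = 21864/1493 - 35573/58762432 = 1284728702759/87732310976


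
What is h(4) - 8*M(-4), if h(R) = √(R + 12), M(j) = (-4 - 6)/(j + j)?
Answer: -6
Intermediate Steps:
M(j) = -5/j (M(j) = -10*1/(2*j) = -5/j)
h(R) = √(12 + R)
h(4) - 8*M(-4) = √(12 + 4) - (-40)/(-4) = √16 - (-40)*(-1)/4 = 4 - 8*5/4 = 4 - 10 = -6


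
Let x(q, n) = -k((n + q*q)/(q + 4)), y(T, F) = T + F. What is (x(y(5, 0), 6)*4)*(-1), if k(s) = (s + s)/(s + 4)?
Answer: 248/67 ≈ 3.7015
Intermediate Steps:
k(s) = 2*s/(4 + s) (k(s) = (2*s)/(4 + s) = 2*s/(4 + s))
y(T, F) = F + T
x(q, n) = -2*(n + q²)/((4 + q)*(4 + (n + q²)/(4 + q))) (x(q, n) = -2*(n + q*q)/(q + 4)/(4 + (n + q*q)/(q + 4)) = -2*(n + q²)/(4 + q)/(4 + (n + q²)/(4 + q)) = -2*(n + q²)/((4 + q)*(4 + (n + q²)/(4 + q))))
(x(y(5, 0), 6)*4)*(-1) = ((2*(-1*6 - (0 + 5)²)/(16 + 6 + (0 + 5)² + 4*(0 + 5)))*4)*(-1) = ((2*(-6 - 1*5²)/(16 + 6 + 5² + 4*5))*4)*(-1) = ((2*(-6 - 1*25)/(16 + 6 + 25 + 20))*4)*(-1) = ((2*(-6 - 25)/67)*4)*(-1) = ((2*(1/67)*(-31))*4)*(-1) = -62/67*4*(-1) = -248/67*(-1) = 248/67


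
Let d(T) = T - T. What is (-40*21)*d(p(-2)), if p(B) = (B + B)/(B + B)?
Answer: 0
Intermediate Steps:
p(B) = 1 (p(B) = (2*B)/((2*B)) = (2*B)*(1/(2*B)) = 1)
d(T) = 0
(-40*21)*d(p(-2)) = -40*21*0 = -840*0 = 0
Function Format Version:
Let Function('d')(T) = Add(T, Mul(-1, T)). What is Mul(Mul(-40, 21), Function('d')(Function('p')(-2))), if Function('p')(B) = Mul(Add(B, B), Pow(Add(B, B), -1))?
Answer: 0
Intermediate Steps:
Function('p')(B) = 1 (Function('p')(B) = Mul(Mul(2, B), Pow(Mul(2, B), -1)) = Mul(Mul(2, B), Mul(Rational(1, 2), Pow(B, -1))) = 1)
Function('d')(T) = 0
Mul(Mul(-40, 21), Function('d')(Function('p')(-2))) = Mul(Mul(-40, 21), 0) = Mul(-840, 0) = 0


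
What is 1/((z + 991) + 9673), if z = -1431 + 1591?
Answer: 1/10824 ≈ 9.2387e-5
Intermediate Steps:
z = 160
1/((z + 991) + 9673) = 1/((160 + 991) + 9673) = 1/(1151 + 9673) = 1/10824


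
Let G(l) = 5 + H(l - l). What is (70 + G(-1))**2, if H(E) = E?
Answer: 5625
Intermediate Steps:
G(l) = 5 (G(l) = 5 + (l - l) = 5 + 0 = 5)
(70 + G(-1))**2 = (70 + 5)**2 = 75**2 = 5625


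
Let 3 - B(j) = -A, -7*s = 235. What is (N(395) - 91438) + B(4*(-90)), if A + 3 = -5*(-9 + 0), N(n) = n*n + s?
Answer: 452189/7 ≈ 64598.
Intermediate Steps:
s = -235/7 (s = -⅐*235 = -235/7 ≈ -33.571)
N(n) = -235/7 + n² (N(n) = n*n - 235/7 = n² - 235/7 = -235/7 + n²)
A = 42 (A = -3 - 5*(-9 + 0) = -3 - 5*(-9) = -3 + 45 = 42)
B(j) = 45 (B(j) = 3 - (-1)*42 = 3 - 1*(-42) = 3 + 42 = 45)
(N(395) - 91438) + B(4*(-90)) = ((-235/7 + 395²) - 91438) + 45 = ((-235/7 + 156025) - 91438) + 45 = (1091940/7 - 91438) + 45 = 451874/7 + 45 = 452189/7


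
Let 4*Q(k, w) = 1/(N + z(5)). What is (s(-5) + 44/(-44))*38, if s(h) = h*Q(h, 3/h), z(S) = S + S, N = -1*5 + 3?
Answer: -703/16 ≈ -43.938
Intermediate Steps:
N = -2 (N = -5 + 3 = -2)
z(S) = 2*S
Q(k, w) = 1/32 (Q(k, w) = 1/(4*(-2 + 2*5)) = 1/(4*(-2 + 10)) = (¼)/8 = (¼)*(⅛) = 1/32)
s(h) = h/32 (s(h) = h*(1/32) = h/32)
(s(-5) + 44/(-44))*38 = ((1/32)*(-5) + 44/(-44))*38 = (-5/32 + 44*(-1/44))*38 = (-5/32 - 1)*38 = -37/32*38 = -703/16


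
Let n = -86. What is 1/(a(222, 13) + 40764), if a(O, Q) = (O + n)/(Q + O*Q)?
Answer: 2899/118174972 ≈ 2.4531e-5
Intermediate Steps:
a(O, Q) = (-86 + O)/(Q + O*Q) (a(O, Q) = (O - 86)/(Q + O*Q) = (-86 + O)/(Q + O*Q))
1/(a(222, 13) + 40764) = 1/((-86 + 222)/(13*(1 + 222)) + 40764) = 1/((1/13)*136/223 + 40764) = 1/((1/13)*(1/223)*136 + 40764) = 1/(136/2899 + 40764) = 1/(118174972/2899) = 2899/118174972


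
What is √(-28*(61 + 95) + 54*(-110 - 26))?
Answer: 8*I*√183 ≈ 108.22*I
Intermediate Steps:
√(-28*(61 + 95) + 54*(-110 - 26)) = √(-28*156 + 54*(-136)) = √(-4368 - 7344) = √(-11712) = 8*I*√183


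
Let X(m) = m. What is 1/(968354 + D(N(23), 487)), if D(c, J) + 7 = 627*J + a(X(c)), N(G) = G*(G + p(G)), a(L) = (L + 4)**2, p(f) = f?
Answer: 1/2401540 ≈ 4.1640e-7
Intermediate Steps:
a(L) = (4 + L)**2
N(G) = 2*G**2 (N(G) = G*(G + G) = G*(2*G) = 2*G**2)
D(c, J) = -7 + (4 + c)**2 + 627*J (D(c, J) = -7 + (627*J + (4 + c)**2) = -7 + ((4 + c)**2 + 627*J) = -7 + (4 + c)**2 + 627*J)
1/(968354 + D(N(23), 487)) = 1/(968354 + (-7 + (4 + 2*23**2)**2 + 627*487)) = 1/(968354 + (-7 + (4 + 2*529)**2 + 305349)) = 1/(968354 + (-7 + (4 + 1058)**2 + 305349)) = 1/(968354 + (-7 + 1062**2 + 305349)) = 1/(968354 + (-7 + 1127844 + 305349)) = 1/(968354 + 1433186) = 1/2401540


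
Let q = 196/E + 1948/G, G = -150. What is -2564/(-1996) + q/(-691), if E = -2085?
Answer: 4685602309/3594633825 ≈ 1.3035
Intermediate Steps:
q = -136366/10425 (q = 196/(-2085) + 1948/(-150) = 196*(-1/2085) + 1948*(-1/150) = -196/2085 - 974/75 = -136366/10425 ≈ -13.081)
-2564/(-1996) + q/(-691) = -2564/(-1996) - 136366/10425/(-691) = -2564*(-1/1996) - 136366/10425*(-1/691) = 641/499 + 136366/7203675 = 4685602309/3594633825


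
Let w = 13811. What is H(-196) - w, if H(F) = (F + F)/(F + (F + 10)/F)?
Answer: -263958849/19115 ≈ -13809.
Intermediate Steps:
H(F) = 2*F/(F + (10 + F)/F) (H(F) = (2*F)/(F + (10 + F)/F) = 2*F/(F + (10 + F)/F))
H(-196) - w = 2*(-196)²/(10 - 196 + (-196)²) - 1*13811 = 2*38416/(10 - 196 + 38416) - 13811 = 2*38416/38230 - 13811 = 2*38416*(1/38230) - 13811 = 38416/19115 - 13811 = -263958849/19115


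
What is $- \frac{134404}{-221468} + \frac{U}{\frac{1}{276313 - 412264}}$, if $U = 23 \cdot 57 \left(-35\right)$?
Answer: $\frac{345385526928646}{55367} \approx 6.2381 \cdot 10^{9}$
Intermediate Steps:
$U = -45885$ ($U = 1311 \left(-35\right) = -45885$)
$- \frac{134404}{-221468} + \frac{U}{\frac{1}{276313 - 412264}} = - \frac{134404}{-221468} - \frac{45885}{\frac{1}{276313 - 412264}} = \left(-134404\right) \left(- \frac{1}{221468}\right) - \frac{45885}{\frac{1}{-135951}} = \frac{33601}{55367} - \frac{45885}{- \frac{1}{135951}} = \frac{33601}{55367} - -6238111635 = \frac{33601}{55367} + 6238111635 = \frac{345385526928646}{55367}$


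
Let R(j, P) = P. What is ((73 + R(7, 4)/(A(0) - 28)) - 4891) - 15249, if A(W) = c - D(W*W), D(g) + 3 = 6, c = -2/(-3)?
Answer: -1826109/91 ≈ -20067.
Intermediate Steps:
c = 2/3 (c = -2*(-1/3) = 2/3 ≈ 0.66667)
D(g) = 3 (D(g) = -3 + 6 = 3)
A(W) = -7/3 (A(W) = 2/3 - 1*3 = 2/3 - 3 = -7/3)
((73 + R(7, 4)/(A(0) - 28)) - 4891) - 15249 = ((73 + 4/(-7/3 - 28)) - 4891) - 15249 = ((73 + 4/(-91/3)) - 4891) - 15249 = ((73 + 4*(-3/91)) - 4891) - 15249 = ((73 - 12/91) - 4891) - 15249 = (6631/91 - 4891) - 15249 = -438450/91 - 15249 = -1826109/91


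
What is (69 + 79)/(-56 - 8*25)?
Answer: -37/64 ≈ -0.57813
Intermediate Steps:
(69 + 79)/(-56 - 8*25) = 148/(-56 - 200) = 148/(-256) = 148*(-1/256) = -37/64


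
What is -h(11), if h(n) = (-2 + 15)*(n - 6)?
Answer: -65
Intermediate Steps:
h(n) = -78 + 13*n (h(n) = 13*(-6 + n) = -78 + 13*n)
-h(11) = -(-78 + 13*11) = -(-78 + 143) = -1*65 = -65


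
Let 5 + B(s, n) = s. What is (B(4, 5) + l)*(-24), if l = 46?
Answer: -1080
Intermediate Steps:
B(s, n) = -5 + s
(B(4, 5) + l)*(-24) = ((-5 + 4) + 46)*(-24) = (-1 + 46)*(-24) = 45*(-24) = -1080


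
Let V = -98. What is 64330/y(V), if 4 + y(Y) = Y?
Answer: -32165/51 ≈ -630.69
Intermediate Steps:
y(Y) = -4 + Y
64330/y(V) = 64330/(-4 - 98) = 64330/(-102) = 64330*(-1/102) = -32165/51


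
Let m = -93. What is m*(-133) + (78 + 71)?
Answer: 12518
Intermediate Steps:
m*(-133) + (78 + 71) = -93*(-133) + (78 + 71) = 12369 + 149 = 12518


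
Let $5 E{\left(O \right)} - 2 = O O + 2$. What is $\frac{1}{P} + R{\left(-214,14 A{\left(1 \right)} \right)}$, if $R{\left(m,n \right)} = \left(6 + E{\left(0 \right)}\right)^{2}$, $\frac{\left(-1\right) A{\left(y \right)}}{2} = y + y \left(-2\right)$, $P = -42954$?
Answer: $\frac{49654799}{1073850} \approx 46.24$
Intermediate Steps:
$E{\left(O \right)} = \frac{4}{5} + \frac{O^{2}}{5}$ ($E{\left(O \right)} = \frac{2}{5} + \frac{O O + 2}{5} = \frac{2}{5} + \frac{O^{2} + 2}{5} = \frac{2}{5} + \frac{2 + O^{2}}{5} = \frac{2}{5} + \left(\frac{2}{5} + \frac{O^{2}}{5}\right) = \frac{4}{5} + \frac{O^{2}}{5}$)
$A{\left(y \right)} = 2 y$ ($A{\left(y \right)} = - 2 \left(y + y \left(-2\right)\right) = - 2 \left(y - 2 y\right) = - 2 \left(- y\right) = 2 y$)
$R{\left(m,n \right)} = \frac{1156}{25}$ ($R{\left(m,n \right)} = \left(6 + \left(\frac{4}{5} + \frac{0^{2}}{5}\right)\right)^{2} = \left(6 + \left(\frac{4}{5} + \frac{1}{5} \cdot 0\right)\right)^{2} = \left(6 + \left(\frac{4}{5} + 0\right)\right)^{2} = \left(6 + \frac{4}{5}\right)^{2} = \left(\frac{34}{5}\right)^{2} = \frac{1156}{25}$)
$\frac{1}{P} + R{\left(-214,14 A{\left(1 \right)} \right)} = \frac{1}{-42954} + \frac{1156}{25} = - \frac{1}{42954} + \frac{1156}{25} = \frac{49654799}{1073850}$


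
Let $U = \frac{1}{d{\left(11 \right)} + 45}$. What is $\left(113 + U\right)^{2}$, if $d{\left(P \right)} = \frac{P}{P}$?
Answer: $\frac{27029601}{2116} \approx 12774.0$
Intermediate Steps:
$d{\left(P \right)} = 1$
$U = \frac{1}{46}$ ($U = \frac{1}{1 + 45} = \frac{1}{46} \approx 0.021739$)
$\left(113 + U\right)^{2} = \left(113 + \frac{1}{46}\right)^{2} = \left(\frac{5199}{46}\right)^{2} = \frac{27029601}{2116}$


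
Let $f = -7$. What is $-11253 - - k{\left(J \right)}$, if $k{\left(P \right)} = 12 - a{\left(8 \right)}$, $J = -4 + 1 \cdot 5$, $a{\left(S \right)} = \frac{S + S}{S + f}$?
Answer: $-11257$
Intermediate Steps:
$a{\left(S \right)} = \frac{2 S}{-7 + S}$ ($a{\left(S \right)} = \frac{S + S}{S - 7} = \frac{2 S}{-7 + S}$)
$J = 1$ ($J = -4 + 5 = 1$)
$k{\left(P \right)} = -4$ ($k{\left(P \right)} = 12 - 2 \cdot 8 \frac{1}{-7 + 8} = 12 - 2 \cdot 8 \cdot 1^{-1} = 12 - 2 \cdot 8 \cdot 1 = 12 - 16 = -4$)
$-11253 - - k{\left(J \right)} = -11253 - \left(-1\right) \left(-4\right) = -11253 - 4 = -11257$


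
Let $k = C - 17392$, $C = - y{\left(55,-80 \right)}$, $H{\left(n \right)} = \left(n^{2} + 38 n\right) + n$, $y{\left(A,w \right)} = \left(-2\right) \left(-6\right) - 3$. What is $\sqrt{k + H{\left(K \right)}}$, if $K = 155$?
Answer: $\sqrt{12669} \approx 112.56$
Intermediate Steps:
$y{\left(A,w \right)} = 9$ ($y{\left(A,w \right)} = 12 - 3 = 9$)
$H{\left(n \right)} = n^{2} + 39 n$
$C = -9$ ($C = \left(-1\right) 9 = -9$)
$k = -17401$ ($k = -9 - 17392 = -17401$)
$\sqrt{k + H{\left(K \right)}} = \sqrt{-17401 + 155 \left(39 + 155\right)} = \sqrt{-17401 + 155 \cdot 194} = \sqrt{-17401 + 30070} = \sqrt{12669}$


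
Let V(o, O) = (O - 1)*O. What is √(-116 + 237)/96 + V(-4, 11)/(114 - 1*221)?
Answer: -9383/10272 ≈ -0.91345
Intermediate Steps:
V(o, O) = O*(-1 + O) (V(o, O) = (-1 + O)*O = O*(-1 + O))
√(-116 + 237)/96 + V(-4, 11)/(114 - 1*221) = √(-116 + 237)/96 + (11*(-1 + 11))/(114 - 1*221) = √121*(1/96) + (11*10)/(114 - 221) = 11*(1/96) + 110/(-107) = 11/96 + 110*(-1/107) = 11/96 - 110/107 = -9383/10272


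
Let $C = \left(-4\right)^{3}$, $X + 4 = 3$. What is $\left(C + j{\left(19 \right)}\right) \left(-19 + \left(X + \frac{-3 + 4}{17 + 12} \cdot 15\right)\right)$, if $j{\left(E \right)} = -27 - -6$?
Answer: $\frac{48025}{29} \approx 1656.0$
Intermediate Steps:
$X = -1$ ($X = -4 + 3 = -1$)
$j{\left(E \right)} = -21$ ($j{\left(E \right)} = -27 + 6 = -21$)
$C = -64$
$\left(C + j{\left(19 \right)}\right) \left(-19 + \left(X + \frac{-3 + 4}{17 + 12} \cdot 15\right)\right) = \left(-64 - 21\right) \left(-19 - \left(1 - \frac{-3 + 4}{17 + 12} \cdot 15\right)\right) = - 85 \left(-19 - \left(1 - 1 \cdot \frac{1}{29} \cdot 15\right)\right) = - 85 \left(-19 + \left(-1 + \frac{1}{29} \cdot 15\right)\right) = - 85 \left(-19 + \left(-1 + \frac{15}{29}\right)\right) = - 85 \left(-19 - \frac{14}{29}\right) = \left(-85\right) \left(- \frac{565}{29}\right) = \frac{48025}{29}$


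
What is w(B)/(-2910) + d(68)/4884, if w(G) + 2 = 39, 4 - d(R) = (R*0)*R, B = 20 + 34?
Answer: -14089/1184370 ≈ -0.011896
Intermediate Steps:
B = 54
d(R) = 4 (d(R) = 4 - R*0*R = 4 - 0*R = 4 - 1*0 = 4 + 0 = 4)
w(G) = 37 (w(G) = -2 + 39 = 37)
w(B)/(-2910) + d(68)/4884 = 37/(-2910) + 4/4884 = 37*(-1/2910) + 4*(1/4884) = -37/2910 + 1/1221 = -14089/1184370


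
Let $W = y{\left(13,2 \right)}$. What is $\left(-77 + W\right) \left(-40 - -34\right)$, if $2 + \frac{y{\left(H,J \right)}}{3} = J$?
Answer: $462$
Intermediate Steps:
$y{\left(H,J \right)} = -6 + 3 J$
$W = 0$ ($W = -6 + 3 \cdot 2 = -6 + 6 = 0$)
$\left(-77 + W\right) \left(-40 - -34\right) = \left(-77 + 0\right) \left(-40 - -34\right) = - 77 \left(-40 + 34\right) = \left(-77\right) \left(-6\right) = 462$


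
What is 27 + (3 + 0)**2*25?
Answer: 252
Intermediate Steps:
27 + (3 + 0)**2*25 = 27 + 3**2*25 = 27 + 9*25 = 27 + 225 = 252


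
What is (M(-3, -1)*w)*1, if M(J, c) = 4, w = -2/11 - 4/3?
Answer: -200/33 ≈ -6.0606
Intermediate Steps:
w = -50/33 (w = -2*1/11 - 4*1/3 = -2/11 - 4/3 = -50/33 ≈ -1.5152)
(M(-3, -1)*w)*1 = (4*(-50/33))*1 = -200/33*1 = -200/33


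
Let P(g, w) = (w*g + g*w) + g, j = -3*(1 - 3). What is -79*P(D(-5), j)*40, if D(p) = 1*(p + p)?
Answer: 410800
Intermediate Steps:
j = 6 (j = -3*(-2) = 6)
D(p) = 2*p (D(p) = 1*(2*p) = 2*p)
P(g, w) = g + 2*g*w (P(g, w) = (g*w + g*w) + g = 2*g*w + g = g + 2*g*w)
-79*P(D(-5), j)*40 = -79*2*(-5)*(1 + 2*6)*40 = -(-790)*(1 + 12)*40 = -(-790)*13*40 = -79*(-130)*40 = 10270*40 = 410800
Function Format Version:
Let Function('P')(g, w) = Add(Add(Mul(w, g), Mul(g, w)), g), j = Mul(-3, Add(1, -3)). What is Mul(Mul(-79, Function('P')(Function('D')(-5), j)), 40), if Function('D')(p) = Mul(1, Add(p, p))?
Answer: 410800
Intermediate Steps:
j = 6 (j = Mul(-3, -2) = 6)
Function('D')(p) = Mul(2, p) (Function('D')(p) = Mul(1, Mul(2, p)) = Mul(2, p))
Function('P')(g, w) = Add(g, Mul(2, g, w)) (Function('P')(g, w) = Add(Add(Mul(g, w), Mul(g, w)), g) = Add(Mul(2, g, w), g) = Add(g, Mul(2, g, w)))
Mul(Mul(-79, Function('P')(Function('D')(-5), j)), 40) = Mul(Mul(-79, Mul(Mul(2, -5), Add(1, Mul(2, 6)))), 40) = Mul(Mul(-79, Mul(-10, Add(1, 12))), 40) = Mul(Mul(-79, Mul(-10, 13)), 40) = Mul(Mul(-79, -130), 40) = Mul(10270, 40) = 410800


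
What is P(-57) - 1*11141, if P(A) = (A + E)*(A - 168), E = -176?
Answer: 41284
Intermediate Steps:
P(A) = (-176 + A)*(-168 + A) (P(A) = (A - 176)*(A - 168) = (-176 + A)*(-168 + A))
P(-57) - 1*11141 = (29568 + (-57)² - 344*(-57)) - 1*11141 = (29568 + 3249 + 19608) - 11141 = 52425 - 11141 = 41284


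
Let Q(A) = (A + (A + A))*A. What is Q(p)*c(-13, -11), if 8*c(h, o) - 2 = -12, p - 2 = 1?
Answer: -135/4 ≈ -33.750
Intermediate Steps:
p = 3 (p = 2 + 1 = 3)
c(h, o) = -5/4 (c(h, o) = 1/4 + (1/8)*(-12) = 1/4 - 3/2 = -5/4)
Q(A) = 3*A**2 (Q(A) = (A + 2*A)*A = (3*A)*A = 3*A**2)
Q(p)*c(-13, -11) = (3*3**2)*(-5/4) = (3*9)*(-5/4) = 27*(-5/4) = -135/4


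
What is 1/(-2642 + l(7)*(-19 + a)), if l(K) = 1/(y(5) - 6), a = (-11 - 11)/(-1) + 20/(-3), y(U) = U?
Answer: -3/7915 ≈ -0.00037903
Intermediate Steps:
a = 46/3 (a = -22*(-1) + 20*(-1/3) = 22 - 20/3 = 46/3 ≈ 15.333)
l(K) = -1 (l(K) = 1/(5 - 6) = 1/(-1) = -1)
1/(-2642 + l(7)*(-19 + a)) = 1/(-2642 - (-19 + 46/3)) = 1/(-2642 - 1*(-11/3)) = 1/(-2642 + 11/3) = 1/(-7915/3) = -3/7915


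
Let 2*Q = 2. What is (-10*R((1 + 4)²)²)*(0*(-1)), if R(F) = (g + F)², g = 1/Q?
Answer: 0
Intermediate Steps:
Q = 1 (Q = (½)*2 = 1)
g = 1 (g = 1/1 = 1)
R(F) = (1 + F)²
(-10*R((1 + 4)²)²)*(0*(-1)) = (-10*(1 + (1 + 4)²)⁴)*(0*(-1)) = -10*(1 + 5²)⁴*0 = -10*(1 + 25)⁴*0 = -10*(26²)²*0 = -10*676²*0 = -10*456976*0 = -4569760*0 = 0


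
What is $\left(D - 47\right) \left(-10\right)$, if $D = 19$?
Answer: $280$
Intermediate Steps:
$\left(D - 47\right) \left(-10\right) = \left(19 - 47\right) \left(-10\right) = \left(-28\right) \left(-10\right) = 280$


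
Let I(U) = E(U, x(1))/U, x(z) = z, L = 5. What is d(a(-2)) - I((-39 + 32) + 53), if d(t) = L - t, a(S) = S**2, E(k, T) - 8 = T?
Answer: 37/46 ≈ 0.80435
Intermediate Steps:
E(k, T) = 8 + T
d(t) = 5 - t
I(U) = 9/U (I(U) = (8 + 1)/U = 9/U)
d(a(-2)) - I((-39 + 32) + 53) = (5 - 1*(-2)**2) - 9/((-39 + 32) + 53) = (5 - 1*4) - 9/(-7 + 53) = (5 - 4) - 9/46 = 1 - 9/46 = 37/46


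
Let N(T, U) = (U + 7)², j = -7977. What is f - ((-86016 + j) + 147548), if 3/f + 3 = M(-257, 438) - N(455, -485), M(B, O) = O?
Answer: -12213164198/228049 ≈ -53555.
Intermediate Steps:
N(T, U) = (7 + U)²
f = -3/228049 (f = 3/(-3 + (438 - (7 - 485)²)) = 3/(-3 + (438 - 1*(-478)²)) = 3/(-3 + (438 - 1*228484)) = 3/(-3 + (438 - 228484)) = 3/(-3 - 228046) = 3/(-228049) = 3*(-1/228049) = -3/228049 ≈ -1.3155e-5)
f - ((-86016 + j) + 147548) = -3/228049 - ((-86016 - 7977) + 147548) = -3/228049 - (-93993 + 147548) = -3/228049 - 1*53555 = -3/228049 - 53555 = -12213164198/228049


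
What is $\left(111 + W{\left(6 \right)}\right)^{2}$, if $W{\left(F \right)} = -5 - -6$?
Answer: $12544$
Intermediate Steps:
$W{\left(F \right)} = 1$ ($W{\left(F \right)} = -5 + 6 = 1$)
$\left(111 + W{\left(6 \right)}\right)^{2} = \left(111 + 1\right)^{2} = 112^{2} = 12544$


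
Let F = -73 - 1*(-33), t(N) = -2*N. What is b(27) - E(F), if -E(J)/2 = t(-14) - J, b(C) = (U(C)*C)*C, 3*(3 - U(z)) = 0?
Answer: 2323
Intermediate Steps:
U(z) = 3 (U(z) = 3 - ⅓*0 = 3 + 0 = 3)
b(C) = 3*C² (b(C) = (3*C)*C = 3*C²)
F = -40 (F = -73 + 33 = -40)
E(J) = -56 + 2*J (E(J) = -2*(-2*(-14) - J) = -2*(28 - J) = -56 + 2*J)
b(27) - E(F) = 3*27² - (-56 + 2*(-40)) = 3*729 - (-56 - 80) = 2187 - 1*(-136) = 2187 + 136 = 2323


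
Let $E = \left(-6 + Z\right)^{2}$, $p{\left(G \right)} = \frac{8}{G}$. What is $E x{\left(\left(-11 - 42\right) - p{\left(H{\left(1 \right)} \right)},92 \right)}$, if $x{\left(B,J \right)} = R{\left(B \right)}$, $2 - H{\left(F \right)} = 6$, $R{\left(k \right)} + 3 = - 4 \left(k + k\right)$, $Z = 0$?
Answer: $14580$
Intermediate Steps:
$R{\left(k \right)} = -3 - 8 k$ ($R{\left(k \right)} = -3 - 4 \left(k + k\right) = -3 - 4 \cdot 2 k = -3 - 8 k$)
$H{\left(F \right)} = -4$ ($H{\left(F \right)} = 2 - 6 = -4$)
$E = 36$ ($E = \left(-6 + 0\right)^{2} = \left(-6\right)^{2} = 36$)
$x{\left(B,J \right)} = -3 - 8 B$
$E x{\left(\left(-11 - 42\right) - p{\left(H{\left(1 \right)} \right)},92 \right)} = 36 \left(-3 - 8 \left(\left(-11 - 42\right) - \frac{8}{-4}\right)\right) = 36 \left(-3 - 8 \left(-53 - 8 \left(- \frac{1}{4}\right)\right)\right) = 36 \left(-3 - 8 \left(-53 - -2\right)\right) = 36 \left(-3 - 8 \left(-53 + 2\right)\right) = 36 \left(-3 - -408\right) = 36 \left(-3 + 408\right) = 36 \cdot 405 = 14580$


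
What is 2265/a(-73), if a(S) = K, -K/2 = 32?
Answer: -2265/64 ≈ -35.391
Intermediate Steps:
K = -64 (K = -2*32 = -64)
a(S) = -64
2265/a(-73) = 2265/(-64) = 2265*(-1/64) = -2265/64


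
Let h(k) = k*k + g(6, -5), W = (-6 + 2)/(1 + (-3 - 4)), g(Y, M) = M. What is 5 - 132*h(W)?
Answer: 1819/3 ≈ 606.33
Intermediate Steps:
W = ⅔ (W = -4/(1 - 7) = -4/(-6) = -4*(-⅙) = ⅔ ≈ 0.66667)
h(k) = -5 + k² (h(k) = k*k - 5 = k² - 5 = -5 + k²)
5 - 132*h(W) = 5 - 132*(-5 + (⅔)²) = 5 - 132*(-5 + 4/9) = 5 - 132*(-41/9) = 5 + 1804/3 = 1819/3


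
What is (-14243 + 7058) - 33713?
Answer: -40898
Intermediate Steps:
(-14243 + 7058) - 33713 = -7185 - 33713 = -40898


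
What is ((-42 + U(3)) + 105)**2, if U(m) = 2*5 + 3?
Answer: 5776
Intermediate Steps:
U(m) = 13 (U(m) = 10 + 3 = 13)
((-42 + U(3)) + 105)**2 = ((-42 + 13) + 105)**2 = (-29 + 105)**2 = 76**2 = 5776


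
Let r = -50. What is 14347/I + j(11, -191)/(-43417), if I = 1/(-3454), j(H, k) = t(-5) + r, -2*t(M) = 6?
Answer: -2151509376293/43417 ≈ -4.9555e+7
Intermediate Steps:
t(M) = -3 (t(M) = -½*6 = -3)
j(H, k) = -53 (j(H, k) = -3 - 50 = -53)
I = -1/3454 ≈ -0.00028952
14347/I + j(11, -191)/(-43417) = 14347/(-1/3454) - 53/(-43417) = 14347*(-3454) - 53*(-1/43417) = -49554538 + 53/43417 = -2151509376293/43417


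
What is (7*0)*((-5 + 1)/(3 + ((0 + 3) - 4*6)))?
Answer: 0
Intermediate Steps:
(7*0)*((-5 + 1)/(3 + ((0 + 3) - 4*6))) = 0*(-4/(3 + (3 - 24))) = 0*(-4/(3 - 21)) = 0*(-4/(-18)) = 0*(-4*(-1/18)) = 0*(2/9) = 0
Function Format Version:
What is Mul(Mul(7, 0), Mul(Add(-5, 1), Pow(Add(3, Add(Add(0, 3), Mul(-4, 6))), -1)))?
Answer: 0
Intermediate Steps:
Mul(Mul(7, 0), Mul(Add(-5, 1), Pow(Add(3, Add(Add(0, 3), Mul(-4, 6))), -1))) = Mul(0, Mul(-4, Pow(Add(3, Add(3, -24)), -1))) = Mul(0, Mul(-4, Pow(Add(3, -21), -1))) = Mul(0, Mul(-4, Pow(-18, -1))) = Mul(0, Mul(-4, Rational(-1, 18))) = Mul(0, Rational(2, 9)) = 0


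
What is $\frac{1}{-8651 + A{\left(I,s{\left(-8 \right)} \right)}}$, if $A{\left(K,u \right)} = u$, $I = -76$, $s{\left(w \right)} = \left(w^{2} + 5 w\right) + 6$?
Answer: $- \frac{1}{8621} \approx -0.000116$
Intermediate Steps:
$s{\left(w \right)} = 6 + w^{2} + 5 w$
$\frac{1}{-8651 + A{\left(I,s{\left(-8 \right)} \right)}} = \frac{1}{-8651 + \left(6 + \left(-8\right)^{2} + 5 \left(-8\right)\right)} = \frac{1}{-8651 + \left(6 + 64 - 40\right)} = \frac{1}{-8651 + 30} = \frac{1}{-8621} = - \frac{1}{8621}$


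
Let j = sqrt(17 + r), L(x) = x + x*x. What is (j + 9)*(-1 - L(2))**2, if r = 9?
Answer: 441 + 49*sqrt(26) ≈ 690.85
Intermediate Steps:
L(x) = x + x**2
j = sqrt(26) (j = sqrt(17 + 9) = sqrt(26) ≈ 5.0990)
(j + 9)*(-1 - L(2))**2 = (sqrt(26) + 9)*(-1 - 2*(1 + 2))**2 = (9 + sqrt(26))*(-1 - 2*3)**2 = (9 + sqrt(26))*(-1 - 1*6)**2 = (9 + sqrt(26))*(-1 - 6)**2 = (9 + sqrt(26))*(-7)**2 = (9 + sqrt(26))*49 = 441 + 49*sqrt(26)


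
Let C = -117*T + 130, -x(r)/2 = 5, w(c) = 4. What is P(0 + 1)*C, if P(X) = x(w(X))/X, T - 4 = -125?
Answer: -142870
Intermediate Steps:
x(r) = -10 (x(r) = -2*5 = -10)
T = -121 (T = 4 - 125 = -121)
P(X) = -10/X
C = 14287 (C = -117*(-121) + 130 = 14157 + 130 = 14287)
P(0 + 1)*C = -10/(0 + 1)*14287 = -10/1*14287 = -10*1*14287 = -10*14287 = -142870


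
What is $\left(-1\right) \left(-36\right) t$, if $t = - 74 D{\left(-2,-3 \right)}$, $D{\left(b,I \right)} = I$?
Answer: $7992$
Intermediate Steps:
$t = 222$ ($t = \left(-74\right) \left(-3\right) = 222$)
$\left(-1\right) \left(-36\right) t = \left(-1\right) \left(-36\right) 222 = 36 \cdot 222 = 7992$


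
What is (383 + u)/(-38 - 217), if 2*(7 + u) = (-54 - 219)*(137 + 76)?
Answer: 57397/510 ≈ 112.54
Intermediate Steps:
u = -58163/2 (u = -7 + ((-54 - 219)*(137 + 76))/2 = -7 + (-273*213)/2 = -7 + (1/2)*(-58149) = -7 - 58149/2 = -58163/2 ≈ -29082.)
(383 + u)/(-38 - 217) = (383 - 58163/2)/(-38 - 217) = -57397/2/(-255) = -1/255*(-57397/2) = 57397/510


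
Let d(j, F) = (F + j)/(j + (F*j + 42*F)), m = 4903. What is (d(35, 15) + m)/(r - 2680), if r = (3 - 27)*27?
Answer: -291731/198016 ≈ -1.4733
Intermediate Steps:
r = -648 (r = -24*27 = -648)
d(j, F) = (F + j)/(j + 42*F + F*j) (d(j, F) = (F + j)/(j + (42*F + F*j)) = (F + j)/(j + 42*F + F*j))
(d(35, 15) + m)/(r - 2680) = ((15 + 35)/(35 + 42*15 + 15*35) + 4903)/(-648 - 2680) = (50/(35 + 630 + 525) + 4903)/(-3328) = (50/1190 + 4903)*(-1/3328) = ((1/1190)*50 + 4903)*(-1/3328) = (5/119 + 4903)*(-1/3328) = (583462/119)*(-1/3328) = -291731/198016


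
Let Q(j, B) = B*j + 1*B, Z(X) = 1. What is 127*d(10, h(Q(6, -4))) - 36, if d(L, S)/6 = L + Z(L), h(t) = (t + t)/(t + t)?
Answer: 8346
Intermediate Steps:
Q(j, B) = B + B*j (Q(j, B) = B*j + B = B + B*j)
h(t) = 1 (h(t) = (2*t)/((2*t)) = (2*t)*(1/(2*t)) = 1)
d(L, S) = 6 + 6*L (d(L, S) = 6*(L + 1) = 6*(1 + L) = 6 + 6*L)
127*d(10, h(Q(6, -4))) - 36 = 127*(6 + 6*10) - 36 = 127*(6 + 60) - 36 = 127*66 - 36 = 8382 - 36 = 8346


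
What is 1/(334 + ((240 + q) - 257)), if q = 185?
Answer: 1/502 ≈ 0.0019920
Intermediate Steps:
1/(334 + ((240 + q) - 257)) = 1/(334 + ((240 + 185) - 257)) = 1/(334 + (425 - 257)) = 1/(334 + 168) = 1/502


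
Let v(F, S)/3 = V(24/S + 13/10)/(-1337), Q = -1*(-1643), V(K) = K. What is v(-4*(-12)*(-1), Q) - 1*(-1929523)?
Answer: 42385658019133/21966910 ≈ 1.9295e+6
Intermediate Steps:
Q = 1643
v(F, S) = -39/13370 - 72/(1337*S) (v(F, S) = 3*((24/S + 13/10)/(-1337)) = 3*((24/S + 13*(⅒))*(-1/1337)) = 3*((24/S + 13/10)*(-1/1337)) = 3*((13/10 + 24/S)*(-1/1337)) = 3*(-13/13370 - 24/(1337*S)) = -39/13370 - 72/(1337*S))
v(-4*(-12)*(-1), Q) - 1*(-1929523) = (3/13370)*(-240 - 13*1643)/1643 - 1*(-1929523) = (3/13370)*(1/1643)*(-240 - 21359) + 1929523 = (3/13370)*(1/1643)*(-21599) + 1929523 = -64797/21966910 + 1929523 = 42385658019133/21966910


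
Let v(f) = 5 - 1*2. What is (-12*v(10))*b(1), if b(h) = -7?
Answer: 252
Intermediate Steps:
v(f) = 3 (v(f) = 5 - 2 = 3)
(-12*v(10))*b(1) = -12*3*(-7) = -36*(-7) = 252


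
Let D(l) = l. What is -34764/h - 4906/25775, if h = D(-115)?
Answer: 179095582/592825 ≈ 302.11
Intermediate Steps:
h = -115
-34764/h - 4906/25775 = -34764/(-115) - 4906/25775 = -34764*(-1/115) - 4906*1/25775 = 34764/115 - 4906/25775 = 179095582/592825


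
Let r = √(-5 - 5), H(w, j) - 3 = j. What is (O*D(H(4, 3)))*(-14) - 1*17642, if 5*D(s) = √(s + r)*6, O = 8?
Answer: -17642 - 672*√(6 + I*√10)/5 ≈ -17982.0 - 84.058*I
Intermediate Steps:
H(w, j) = 3 + j
r = I*√10 (r = √(-10) = I*√10 ≈ 3.1623*I)
D(s) = 6*√(s + I*√10)/5 (D(s) = (√(s + I*√10)*6)/5 = (6*√(s + I*√10))/5 = 6*√(s + I*√10)/5)
(O*D(H(4, 3)))*(-14) - 1*17642 = (8*(6*√((3 + 3) + I*√10)/5))*(-14) - 1*17642 = (8*(6*√(6 + I*√10)/5))*(-14) - 17642 = (48*√(6 + I*√10)/5)*(-14) - 17642 = -672*√(6 + I*√10)/5 - 17642 = -17642 - 672*√(6 + I*√10)/5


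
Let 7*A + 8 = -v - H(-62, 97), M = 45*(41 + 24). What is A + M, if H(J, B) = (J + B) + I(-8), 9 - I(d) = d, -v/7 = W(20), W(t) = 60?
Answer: 20835/7 ≈ 2976.4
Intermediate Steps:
v = -420 (v = -7*60 = -420)
I(d) = 9 - d
H(J, B) = 17 + B + J (H(J, B) = (J + B) + (9 - 1*(-8)) = (B + J) + (9 + 8) = (B + J) + 17 = 17 + B + J)
M = 2925 (M = 45*65 = 2925)
A = 360/7 (A = -8/7 + (-1*(-420) - (17 + 97 - 62))/7 = -8/7 + (420 - 1*52)/7 = -8/7 + (420 - 52)/7 = -8/7 + (⅐)*368 = -8/7 + 368/7 = 360/7 ≈ 51.429)
A + M = 360/7 + 2925 = 20835/7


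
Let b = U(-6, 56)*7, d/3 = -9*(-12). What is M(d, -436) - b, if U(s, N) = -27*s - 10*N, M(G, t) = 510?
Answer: 3296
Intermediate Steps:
d = 324 (d = 3*(-9*(-12)) = 3*108 = 324)
b = -2786 (b = (-27*(-6) - 10*56)*7 = (162 - 560)*7 = -398*7 = -2786)
M(d, -436) - b = 510 - 1*(-2786) = 510 + 2786 = 3296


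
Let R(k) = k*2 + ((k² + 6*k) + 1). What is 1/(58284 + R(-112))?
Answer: 1/69933 ≈ 1.4299e-5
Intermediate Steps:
R(k) = 1 + k² + 8*k (R(k) = 2*k + (1 + k² + 6*k) = 1 + k² + 8*k)
1/(58284 + R(-112)) = 1/(58284 + (1 + (-112)² + 8*(-112))) = 1/(58284 + (1 + 12544 - 896)) = 1/(58284 + 11649) = 1/69933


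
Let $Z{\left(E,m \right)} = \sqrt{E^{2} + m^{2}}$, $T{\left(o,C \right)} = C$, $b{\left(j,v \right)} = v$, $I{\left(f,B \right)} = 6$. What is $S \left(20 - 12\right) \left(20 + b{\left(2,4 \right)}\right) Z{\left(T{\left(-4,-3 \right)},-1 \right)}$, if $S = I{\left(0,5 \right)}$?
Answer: $1152 \sqrt{10} \approx 3642.9$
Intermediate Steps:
$S = 6$
$S \left(20 - 12\right) \left(20 + b{\left(2,4 \right)}\right) Z{\left(T{\left(-4,-3 \right)},-1 \right)} = 6 \left(20 - 12\right) \left(20 + 4\right) \sqrt{\left(-3\right)^{2} + \left(-1\right)^{2}} = 6 \cdot 8 \cdot 24 \sqrt{9 + 1} = 6 \cdot 192 \sqrt{10} = 1152 \sqrt{10}$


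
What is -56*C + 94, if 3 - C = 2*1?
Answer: 38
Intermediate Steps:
C = 1 (C = 3 - 2 = 1)
-56*C + 94 = -56*1 + 94 = -56 + 94 = 38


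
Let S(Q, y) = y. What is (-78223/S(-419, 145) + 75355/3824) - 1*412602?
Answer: -229067755237/554480 ≈ -4.1312e+5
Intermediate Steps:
(-78223/S(-419, 145) + 75355/3824) - 1*412602 = (-78223/145 + 75355/3824) - 1*412602 = (-78223*1/145 + 75355*(1/3824)) - 412602 = (-78223/145 + 75355/3824) - 412602 = -288198277/554480 - 412602 = -229067755237/554480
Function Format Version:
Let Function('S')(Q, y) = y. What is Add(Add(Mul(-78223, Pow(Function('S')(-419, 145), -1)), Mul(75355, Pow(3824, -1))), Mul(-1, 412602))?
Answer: Rational(-229067755237, 554480) ≈ -4.1312e+5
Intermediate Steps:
Add(Add(Mul(-78223, Pow(Function('S')(-419, 145), -1)), Mul(75355, Pow(3824, -1))), Mul(-1, 412602)) = Add(Add(Mul(-78223, Pow(145, -1)), Mul(75355, Pow(3824, -1))), Mul(-1, 412602)) = Add(Add(Mul(-78223, Rational(1, 145)), Mul(75355, Rational(1, 3824))), -412602) = Add(Add(Rational(-78223, 145), Rational(75355, 3824)), -412602) = Add(Rational(-288198277, 554480), -412602) = Rational(-229067755237, 554480)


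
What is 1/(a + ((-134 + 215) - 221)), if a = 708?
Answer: 1/568 ≈ 0.0017606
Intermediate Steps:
1/(a + ((-134 + 215) - 221)) = 1/(708 + ((-134 + 215) - 221)) = 1/(708 + (81 - 221)) = 1/(708 - 140) = 1/568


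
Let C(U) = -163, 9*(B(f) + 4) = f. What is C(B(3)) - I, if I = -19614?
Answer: 19451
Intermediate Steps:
B(f) = -4 + f/9
C(B(3)) - I = -163 - 1*(-19614) = -163 + 19614 = 19451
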